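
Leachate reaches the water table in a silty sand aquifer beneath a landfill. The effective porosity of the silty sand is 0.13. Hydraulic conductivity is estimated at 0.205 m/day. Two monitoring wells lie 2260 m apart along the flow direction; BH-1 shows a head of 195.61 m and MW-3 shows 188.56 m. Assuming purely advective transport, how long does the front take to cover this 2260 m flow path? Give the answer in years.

1260

Hydraulic gradient i = (195.61 − 188.56) / 2260 = 7.05 / 2260 = 0.003119.
Darcy flux q = K · i = 0.2050 × 0.003119 = 0.0006395 m/day.
Seepage velocity v = q / n_e = 0.0006395 / 0.13 = 0.004919 m/day.
Travel time t = L / v = 2260 / 0.004919 = 4.594e+05 days = 1258 years.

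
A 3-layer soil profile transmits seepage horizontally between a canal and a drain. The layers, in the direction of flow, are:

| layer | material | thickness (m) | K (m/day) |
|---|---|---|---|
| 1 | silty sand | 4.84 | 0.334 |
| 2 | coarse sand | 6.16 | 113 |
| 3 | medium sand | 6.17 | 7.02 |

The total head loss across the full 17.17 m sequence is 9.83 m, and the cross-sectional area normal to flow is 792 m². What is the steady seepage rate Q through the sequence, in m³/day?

505

Flow is perpendicular to layering, so the layers act in series and the equivalent K is the thickness-weighted harmonic mean.
Total thickness L = 4.84 + 6.16 + 6.17 = 17.17 m.
Σ(b_i/K_i) = 4.84/0.334 + 6.16/113 + 6.17/7.02 = 15.42 d.
K_eq = L / Σ(b_i/K_i) = 17.17 / 15.42 = 1.113 m/day.
Q = K_eq · A · (Δh/L) = 1.113 × 792 × (9.83/17.17) = 504.7 m³/day.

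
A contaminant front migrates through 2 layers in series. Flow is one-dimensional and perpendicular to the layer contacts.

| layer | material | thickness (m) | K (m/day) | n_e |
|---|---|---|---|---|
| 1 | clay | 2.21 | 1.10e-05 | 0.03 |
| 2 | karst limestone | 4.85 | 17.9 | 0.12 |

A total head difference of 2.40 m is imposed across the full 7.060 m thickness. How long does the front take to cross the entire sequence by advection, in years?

149

With flow normal to the layers, continuity requires the same specific discharge q through every layer.
Σ(b_i/K_i) = 2.21/1.10e-05 + 4.85/17.9 = 2.009e+05 d.
q = Δh / Σ(b_i/K_i) = 2.40 / 2.009e+05 = 1.195e-05 m/day.
In each layer the seepage velocity is v_i = q/n_i, so the layer transit time is t_i = b_i·n_i / q:
  layer 1 (clay): t_1 = 2.21 × 0.03 / 1.195e-05 = 5550 d
  layer 2 (karst limestone): t_2 = 4.85 × 0.12 / 1.195e-05 = 48721 d
Total t = Σ t_i = 54271 days = 148.6 years.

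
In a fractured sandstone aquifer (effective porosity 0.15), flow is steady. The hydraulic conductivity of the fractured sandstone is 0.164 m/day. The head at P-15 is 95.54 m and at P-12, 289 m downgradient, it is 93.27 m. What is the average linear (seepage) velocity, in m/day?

0.00859

Hydraulic gradient i = (95.54 − 93.27) / 289 = 2.27 / 289 = 0.007855.
Darcy flux q = K · i = 0.1640 × 0.007855 = 0.001288 m/day.
Seepage velocity v = q / n_e = 0.001288 / 0.15 = 0.008588 m/day.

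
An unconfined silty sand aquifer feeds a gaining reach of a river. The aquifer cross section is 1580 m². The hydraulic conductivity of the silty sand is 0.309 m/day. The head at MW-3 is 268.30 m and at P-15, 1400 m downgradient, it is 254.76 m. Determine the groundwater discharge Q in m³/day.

4.72

Hydraulic gradient i = (268.30 − 254.76) / 1400 = 13.54 / 1400 = 0.009671.
Darcy's law: Q = K · A · i = 0.3090 × 1580 × 0.009671 = 4.722 m³/day.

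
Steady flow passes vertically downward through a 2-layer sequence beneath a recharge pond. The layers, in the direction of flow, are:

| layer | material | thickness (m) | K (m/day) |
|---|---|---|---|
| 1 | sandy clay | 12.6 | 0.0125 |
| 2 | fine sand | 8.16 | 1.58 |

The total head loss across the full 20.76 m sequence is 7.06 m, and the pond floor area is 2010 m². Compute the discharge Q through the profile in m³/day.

Flow is perpendicular to layering, so the layers act in series and the equivalent K is the thickness-weighted harmonic mean.
Total thickness L = 12.6 + 8.16 = 20.76 m.
Σ(b_i/K_i) = 12.6/0.0125 + 8.16/1.58 = 1013 d.
K_eq = L / Σ(b_i/K_i) = 20.76 / 1013 = 0.02049 m/day.
Q = K_eq · A · (Δh/L) = 0.02049 × 2010 × (7.06/20.76) = 14.01 m³/day.

14.0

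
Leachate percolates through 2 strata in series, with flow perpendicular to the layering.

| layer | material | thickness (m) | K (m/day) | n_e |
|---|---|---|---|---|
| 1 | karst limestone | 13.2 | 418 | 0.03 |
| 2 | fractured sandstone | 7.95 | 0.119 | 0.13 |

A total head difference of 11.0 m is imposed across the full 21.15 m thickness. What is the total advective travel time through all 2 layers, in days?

8.69

With flow normal to the layers, continuity requires the same specific discharge q through every layer.
Σ(b_i/K_i) = 13.2/418 + 7.95/0.119 = 66.84 d.
q = Δh / Σ(b_i/K_i) = 11.0 / 66.84 = 0.1646 m/day.
In each layer the seepage velocity is v_i = q/n_i, so the layer transit time is t_i = b_i·n_i / q:
  layer 1 (karst limestone): t_1 = 13.2 × 0.03 / 0.1646 = 2.406 d
  layer 2 (fractured sandstone): t_2 = 7.95 × 0.13 / 0.1646 = 6.280 d
Total t = Σ t_i = 8.686 days.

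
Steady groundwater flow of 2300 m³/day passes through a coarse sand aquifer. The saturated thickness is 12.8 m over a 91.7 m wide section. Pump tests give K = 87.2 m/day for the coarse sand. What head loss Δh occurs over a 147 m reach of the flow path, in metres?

Cross-sectional area A = 91.7 × 12.8 = 1174 m².
From Q = K·A·i, i = Q / (K·A) = 2300 / (87.20 × 1174) = 0.02247.
Head loss Δh = i · L = 0.02247 × 147 = 3.303 m.

3.30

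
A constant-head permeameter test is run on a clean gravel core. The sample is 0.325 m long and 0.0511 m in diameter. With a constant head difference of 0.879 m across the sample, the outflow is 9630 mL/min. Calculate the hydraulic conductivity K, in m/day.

Cross-sectional area A = π·(d/2)² = π × (0.0511/2)² = 0.002051 m².
Convert discharge: 9630 mL/min = 0.0001605 m³/s.
Darcy's law rearranged: K = Q·L / (A·Δh) = 0.0001605 × 0.325 / (0.002051 × 0.879) = 0.02894 m/s = 2500 m/day.

2500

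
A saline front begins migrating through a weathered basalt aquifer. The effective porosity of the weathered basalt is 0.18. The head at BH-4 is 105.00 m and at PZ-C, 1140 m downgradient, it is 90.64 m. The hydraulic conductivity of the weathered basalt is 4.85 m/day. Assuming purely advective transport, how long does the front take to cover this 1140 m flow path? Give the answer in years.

Hydraulic gradient i = (105.00 − 90.64) / 1140 = 14.36 / 1140 = 0.01260.
Darcy flux q = K · i = 4.850 × 0.01260 = 0.06109 m/day.
Seepage velocity v = q / n_e = 0.06109 / 0.18 = 0.3394 m/day.
Travel time t = L / v = 1140 / 0.3394 = 3359 days = 9.196 years.

9.20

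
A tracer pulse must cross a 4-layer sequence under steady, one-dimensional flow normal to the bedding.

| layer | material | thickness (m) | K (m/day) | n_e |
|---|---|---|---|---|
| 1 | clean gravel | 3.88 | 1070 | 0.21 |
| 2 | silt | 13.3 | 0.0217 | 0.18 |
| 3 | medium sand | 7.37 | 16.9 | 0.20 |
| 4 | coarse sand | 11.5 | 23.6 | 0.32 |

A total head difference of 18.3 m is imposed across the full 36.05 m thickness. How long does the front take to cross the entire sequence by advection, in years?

0.768

With flow normal to the layers, continuity requires the same specific discharge q through every layer.
Σ(b_i/K_i) = 3.88/1070 + 13.3/0.0217 + 7.37/16.9 + 11.5/23.6 = 613.8 d.
q = Δh / Σ(b_i/K_i) = 18.3 / 613.8 = 0.02981 m/day.
In each layer the seepage velocity is v_i = q/n_i, so the layer transit time is t_i = b_i·n_i / q:
  layer 1 (clean gravel): t_1 = 3.88 × 0.21 / 0.02981 = 27.33 d
  layer 2 (silt): t_2 = 13.3 × 0.18 / 0.02981 = 80.30 d
  layer 3 (medium sand): t_3 = 7.37 × 0.20 / 0.02981 = 49.44 d
  layer 4 (coarse sand): t_4 = 11.5 × 0.32 / 0.02981 = 123.4 d
Total t = Σ t_i = 280.5 days = 0.7680 years.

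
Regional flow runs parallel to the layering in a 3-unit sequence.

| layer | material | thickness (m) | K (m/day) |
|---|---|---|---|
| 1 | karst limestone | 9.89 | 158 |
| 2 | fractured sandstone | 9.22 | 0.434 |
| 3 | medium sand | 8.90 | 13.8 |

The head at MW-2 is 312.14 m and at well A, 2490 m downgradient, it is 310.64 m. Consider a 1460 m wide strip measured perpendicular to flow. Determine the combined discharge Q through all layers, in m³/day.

Flow is parallel to layering, so each bed carries its own Darcy discharge and the transmissivities add.
Σ(K_i·b_i) = 158×9.89 + 0.434×9.22 + 13.8×8.90 = 1689 m²/day.
Hydraulic gradient i = (312.14 − 310.64) / 2490 = 1.5 / 2490 = 0.0006024.
Q = Σ(K_i·b_i) · W · i = 1689 × 1460 × 0.0006024 = 1486 m³/day.

1490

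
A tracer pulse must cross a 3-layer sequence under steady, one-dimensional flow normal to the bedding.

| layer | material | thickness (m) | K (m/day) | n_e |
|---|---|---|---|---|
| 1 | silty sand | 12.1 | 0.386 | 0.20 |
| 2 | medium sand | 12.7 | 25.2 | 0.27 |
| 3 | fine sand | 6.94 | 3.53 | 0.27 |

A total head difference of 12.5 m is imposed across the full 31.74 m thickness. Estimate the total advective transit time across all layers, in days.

20.9

With flow normal to the layers, continuity requires the same specific discharge q through every layer.
Σ(b_i/K_i) = 12.1/0.386 + 12.7/25.2 + 6.94/3.53 = 33.82 d.
q = Δh / Σ(b_i/K_i) = 12.5 / 33.82 = 0.3696 m/day.
In each layer the seepage velocity is v_i = q/n_i, so the layer transit time is t_i = b_i·n_i / q:
  layer 1 (silty sand): t_1 = 12.1 × 0.20 / 0.3696 = 6.547 d
  layer 2 (medium sand): t_2 = 12.7 × 0.27 / 0.3696 = 9.277 d
  layer 3 (fine sand): t_3 = 6.94 × 0.27 / 0.3696 = 5.069 d
Total t = Σ t_i = 20.89 days.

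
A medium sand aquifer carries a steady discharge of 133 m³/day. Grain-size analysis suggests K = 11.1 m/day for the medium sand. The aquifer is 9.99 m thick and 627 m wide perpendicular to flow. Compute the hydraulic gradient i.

0.00191

Cross-sectional area A = 627 × 9.99 = 6264 m².
From Q = K·A·i, i = Q / (K·A) = 133 / (11.10 × 6264) = 0.001913.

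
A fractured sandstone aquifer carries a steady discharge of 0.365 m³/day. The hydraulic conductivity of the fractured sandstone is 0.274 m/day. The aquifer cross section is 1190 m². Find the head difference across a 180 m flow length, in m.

From Q = K·A·i, i = Q / (K·A) = 0.365 / (0.2740 × 1190) = 0.001119.
Head loss Δh = i · L = 0.001119 × 180 = 0.2015 m.

0.201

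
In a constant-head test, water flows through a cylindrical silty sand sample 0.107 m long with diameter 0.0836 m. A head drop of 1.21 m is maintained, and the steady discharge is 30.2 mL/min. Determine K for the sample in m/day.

0.701

Cross-sectional area A = π·(d/2)² = π × (0.0836/2)² = 0.005489 m².
Convert discharge: 30.2 mL/min = 5.033e-07 m³/s.
Darcy's law rearranged: K = Q·L / (A·Δh) = 5.033e-07 × 0.107 / (0.005489 × 1.21) = 8.109e-06 m/s = 0.7006 m/day.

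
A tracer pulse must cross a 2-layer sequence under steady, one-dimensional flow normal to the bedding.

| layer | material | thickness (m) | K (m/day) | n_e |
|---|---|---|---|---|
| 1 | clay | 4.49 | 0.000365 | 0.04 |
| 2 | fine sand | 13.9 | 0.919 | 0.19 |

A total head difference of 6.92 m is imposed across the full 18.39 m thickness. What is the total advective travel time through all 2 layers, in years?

13.7

With flow normal to the layers, continuity requires the same specific discharge q through every layer.
Σ(b_i/K_i) = 4.49/0.000365 + 13.9/0.919 = 12316 d.
q = Δh / Σ(b_i/K_i) = 6.92 / 12316 = 0.0005618 m/day.
In each layer the seepage velocity is v_i = q/n_i, so the layer transit time is t_i = b_i·n_i / q:
  layer 1 (clay): t_1 = 4.49 × 0.04 / 0.0005618 = 319.7 d
  layer 2 (fine sand): t_2 = 13.9 × 0.19 / 0.0005618 = 4701 d
Total t = Σ t_i = 5020 days = 13.74 years.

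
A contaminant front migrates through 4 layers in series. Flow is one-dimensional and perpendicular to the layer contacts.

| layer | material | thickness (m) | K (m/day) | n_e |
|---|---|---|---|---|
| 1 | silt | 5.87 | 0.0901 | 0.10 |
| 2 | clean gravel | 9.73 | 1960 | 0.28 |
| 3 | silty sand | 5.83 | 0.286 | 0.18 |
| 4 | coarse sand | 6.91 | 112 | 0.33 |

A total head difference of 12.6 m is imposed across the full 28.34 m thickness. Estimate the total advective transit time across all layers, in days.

With flow normal to the layers, continuity requires the same specific discharge q through every layer.
Σ(b_i/K_i) = 5.87/0.0901 + 9.73/1960 + 5.83/0.286 + 6.91/112 = 85.60 d.
q = Δh / Σ(b_i/K_i) = 12.6 / 85.60 = 0.1472 m/day.
In each layer the seepage velocity is v_i = q/n_i, so the layer transit time is t_i = b_i·n_i / q:
  layer 1 (silt): t_1 = 5.87 × 0.10 / 0.1472 = 3.988 d
  layer 2 (clean gravel): t_2 = 9.73 × 0.28 / 0.1472 = 18.51 d
  layer 3 (silty sand): t_3 = 5.83 × 0.18 / 0.1472 = 7.129 d
  layer 4 (coarse sand): t_4 = 6.91 × 0.33 / 0.1472 = 15.49 d
Total t = Σ t_i = 45.12 days.

45.1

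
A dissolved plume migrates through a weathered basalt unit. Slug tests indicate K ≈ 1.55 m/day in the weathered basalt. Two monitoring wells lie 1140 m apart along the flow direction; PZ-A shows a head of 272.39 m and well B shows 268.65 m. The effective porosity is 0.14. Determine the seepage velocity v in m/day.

0.0363

Hydraulic gradient i = (272.39 − 268.65) / 1140 = 3.74 / 1140 = 0.003281.
Darcy flux q = K · i = 1.550 × 0.003281 = 0.005085 m/day.
Seepage velocity v = q / n_e = 0.005085 / 0.14 = 0.03632 m/day.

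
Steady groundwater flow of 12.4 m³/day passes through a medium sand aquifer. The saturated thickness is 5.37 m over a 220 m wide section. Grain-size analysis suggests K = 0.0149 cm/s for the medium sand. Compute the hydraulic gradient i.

Convert K: 0.0149 cm/s × 864 = 12.87 m/day.
Cross-sectional area A = 220 × 5.37 = 1181 m².
From Q = K·A·i, i = Q / (K·A) = 12.4 / (12.87 × 1181) = 0.0008153.

0.000815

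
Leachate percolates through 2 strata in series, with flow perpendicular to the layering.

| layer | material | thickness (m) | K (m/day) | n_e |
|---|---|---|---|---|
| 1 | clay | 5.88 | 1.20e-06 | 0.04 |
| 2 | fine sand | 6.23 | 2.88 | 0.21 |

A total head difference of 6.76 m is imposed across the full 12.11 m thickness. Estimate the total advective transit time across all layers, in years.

With flow normal to the layers, continuity requires the same specific discharge q through every layer.
Σ(b_i/K_i) = 5.88/1.20e-06 + 6.23/2.88 = 4.900e+06 d.
q = Δh / Σ(b_i/K_i) = 6.76 / 4.900e+06 = 1.380e-06 m/day.
In each layer the seepage velocity is v_i = q/n_i, so the layer transit time is t_i = b_i·n_i / q:
  layer 1 (clay): t_1 = 5.88 × 0.04 / 1.380e-06 = 1.705e+05 d
  layer 2 (fine sand): t_2 = 6.23 × 0.21 / 1.380e-06 = 9.483e+05 d
Total t = Σ t_i = 1.119e+06 days = 3063 years.

3060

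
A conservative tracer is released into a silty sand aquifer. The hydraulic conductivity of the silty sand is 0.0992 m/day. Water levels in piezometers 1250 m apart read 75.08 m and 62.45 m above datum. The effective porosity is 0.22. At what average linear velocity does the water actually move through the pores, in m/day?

Hydraulic gradient i = (75.08 − 62.45) / 1250 = 12.63 / 1250 = 0.01010.
Darcy flux q = K · i = 0.09920 × 0.01010 = 0.001002 m/day.
Seepage velocity v = q / n_e = 0.001002 / 0.22 = 0.004556 m/day.

0.00456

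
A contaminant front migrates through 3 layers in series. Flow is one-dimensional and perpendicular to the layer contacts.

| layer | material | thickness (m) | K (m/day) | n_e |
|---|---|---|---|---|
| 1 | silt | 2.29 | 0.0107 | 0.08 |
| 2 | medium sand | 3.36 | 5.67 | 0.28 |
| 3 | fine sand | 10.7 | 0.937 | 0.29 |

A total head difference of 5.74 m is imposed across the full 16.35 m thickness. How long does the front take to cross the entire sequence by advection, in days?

166

With flow normal to the layers, continuity requires the same specific discharge q through every layer.
Σ(b_i/K_i) = 2.29/0.0107 + 3.36/5.67 + 10.7/0.937 = 226.0 d.
q = Δh / Σ(b_i/K_i) = 5.74 / 226.0 = 0.02539 m/day.
In each layer the seepage velocity is v_i = q/n_i, so the layer transit time is t_i = b_i·n_i / q:
  layer 1 (silt): t_1 = 2.29 × 0.08 / 0.02539 = 7.214 d
  layer 2 (medium sand): t_2 = 3.36 × 0.28 / 0.02539 = 37.05 d
  layer 3 (fine sand): t_3 = 10.7 × 0.29 / 0.02539 = 122.2 d
Total t = Σ t_i = 166.5 days.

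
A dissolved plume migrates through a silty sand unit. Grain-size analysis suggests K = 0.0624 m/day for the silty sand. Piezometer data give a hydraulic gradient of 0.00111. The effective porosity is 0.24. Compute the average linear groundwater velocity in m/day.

0.000289

Hydraulic gradient i = 0.00111.
Darcy flux q = K · i = 0.06240 × 0.001110 = 6.926e-05 m/day.
Seepage velocity v = q / n_e = 6.926e-05 / 0.24 = 0.0002886 m/day.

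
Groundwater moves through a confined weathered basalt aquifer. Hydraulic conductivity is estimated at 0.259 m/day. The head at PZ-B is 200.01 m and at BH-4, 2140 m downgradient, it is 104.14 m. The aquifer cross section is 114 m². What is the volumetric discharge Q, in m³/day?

Hydraulic gradient i = (200.01 − 104.14) / 2140 = 95.87 / 2140 = 0.04480.
Darcy's law: Q = K · A · i = 0.2590 × 114.0 × 0.04480 = 1.323 m³/day.

1.32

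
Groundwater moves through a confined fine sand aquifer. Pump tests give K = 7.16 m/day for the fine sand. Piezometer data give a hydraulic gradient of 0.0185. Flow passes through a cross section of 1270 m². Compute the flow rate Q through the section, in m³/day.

Hydraulic gradient i = 0.0185.
Darcy's law: Q = K · A · i = 7.160 × 1270 × 0.01850 = 168.2 m³/day.

168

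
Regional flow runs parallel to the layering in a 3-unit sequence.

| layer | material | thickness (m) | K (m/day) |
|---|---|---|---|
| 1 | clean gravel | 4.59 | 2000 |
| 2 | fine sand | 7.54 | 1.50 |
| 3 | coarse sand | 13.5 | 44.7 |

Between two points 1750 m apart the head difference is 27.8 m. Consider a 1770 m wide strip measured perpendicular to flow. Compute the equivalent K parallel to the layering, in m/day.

Flow is parallel to layering, so each bed carries its own Darcy discharge and the transmissivities add.
Σ(K_i·b_i) = 2000×4.59 + 1.50×7.54 + 44.7×13.5 = 9795 m²/day.
Total thickness b = 25.63 m, so K_eq = Σ(K_i·b_i)/b = 382.2 m/day.

382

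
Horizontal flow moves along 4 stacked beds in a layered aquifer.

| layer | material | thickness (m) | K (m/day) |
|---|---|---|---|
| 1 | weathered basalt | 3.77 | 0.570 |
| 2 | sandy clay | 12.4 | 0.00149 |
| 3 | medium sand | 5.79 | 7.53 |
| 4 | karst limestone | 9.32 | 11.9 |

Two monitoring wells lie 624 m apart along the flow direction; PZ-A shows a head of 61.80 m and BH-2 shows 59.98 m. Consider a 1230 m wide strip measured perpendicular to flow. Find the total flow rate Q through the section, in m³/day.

Flow is parallel to layering, so each bed carries its own Darcy discharge and the transmissivities add.
Σ(K_i·b_i) = 0.570×3.77 + 0.00149×12.4 + 7.53×5.79 + 11.9×9.32 = 156.7 m²/day.
Hydraulic gradient i = (61.80 − 59.98) / 624 = 1.82 / 624 = 0.002917.
Q = Σ(K_i·b_i) · W · i = 156.7 × 1230 × 0.002917 = 562.1 m³/day.

562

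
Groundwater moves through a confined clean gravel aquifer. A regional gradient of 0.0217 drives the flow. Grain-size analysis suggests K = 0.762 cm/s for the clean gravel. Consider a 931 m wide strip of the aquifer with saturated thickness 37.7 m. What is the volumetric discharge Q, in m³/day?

Convert K: 0.762 cm/s × 864 = 658.4 m/day.
Cross-sectional area A = 931 × 37.7 = 35099 m².
Hydraulic gradient i = 0.0217.
Darcy's law: Q = K · A · i = 658.4 × 35099 × 0.02170 = 5.014e+05 m³/day.

501000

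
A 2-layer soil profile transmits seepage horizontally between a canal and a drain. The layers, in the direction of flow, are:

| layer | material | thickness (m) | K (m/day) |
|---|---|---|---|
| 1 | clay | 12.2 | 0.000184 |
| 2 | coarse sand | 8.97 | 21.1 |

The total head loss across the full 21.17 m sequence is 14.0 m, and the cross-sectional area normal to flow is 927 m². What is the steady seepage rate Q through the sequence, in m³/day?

Flow is perpendicular to layering, so the layers act in series and the equivalent K is the thickness-weighted harmonic mean.
Total thickness L = 12.2 + 8.97 = 21.17 m.
Σ(b_i/K_i) = 12.2/0.000184 + 8.97/21.1 = 66305 d.
K_eq = L / Σ(b_i/K_i) = 21.17 / 66305 = 0.0003193 m/day.
Q = K_eq · A · (Δh/L) = 0.0003193 × 927 × (14.0/21.17) = 0.1957 m³/day.

0.196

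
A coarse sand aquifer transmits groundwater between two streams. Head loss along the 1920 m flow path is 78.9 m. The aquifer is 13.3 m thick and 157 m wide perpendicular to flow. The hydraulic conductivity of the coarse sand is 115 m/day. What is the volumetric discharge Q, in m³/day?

Cross-sectional area A = 157 × 13.3 = 2088 m².
Hydraulic gradient i = Δh / L = 78.9 / 1920 = 0.04109.
Darcy's law: Q = K · A · i = 115.0 × 2088 × 0.04109 = 9868 m³/day.

9870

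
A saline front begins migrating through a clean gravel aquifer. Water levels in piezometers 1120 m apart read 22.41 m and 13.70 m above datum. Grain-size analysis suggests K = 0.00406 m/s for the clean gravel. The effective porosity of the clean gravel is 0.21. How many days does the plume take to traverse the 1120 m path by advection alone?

Convert K: 0.00406 m/s × 86400 = 350.8 m/day.
Hydraulic gradient i = (22.41 − 13.70) / 1120 = 8.71 / 1120 = 0.007777.
Darcy flux q = K · i = 350.8 × 0.007777 = 2.728 m/day.
Seepage velocity v = q / n_e = 2.728 / 0.21 = 12.99 m/day.
Travel time t = L / v = 1120 / 12.99 = 86.22 days.

86.2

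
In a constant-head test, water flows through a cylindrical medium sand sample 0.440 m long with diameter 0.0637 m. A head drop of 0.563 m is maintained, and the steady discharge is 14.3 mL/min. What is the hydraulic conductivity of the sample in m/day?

Cross-sectional area A = π·(d/2)² = π × (0.0637/2)² = 0.003187 m².
Convert discharge: 14.3 mL/min = 2.383e-07 m³/s.
Darcy's law rearranged: K = Q·L / (A·Δh) = 2.383e-07 × 0.440 / (0.003187 × 0.563) = 5.845e-05 m/s = 5.050 m/day.

5.05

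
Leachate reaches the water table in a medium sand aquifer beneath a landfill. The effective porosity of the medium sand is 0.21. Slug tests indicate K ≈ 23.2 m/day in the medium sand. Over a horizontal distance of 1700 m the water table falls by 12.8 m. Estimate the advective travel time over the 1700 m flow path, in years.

5.60

Hydraulic gradient i = Δh / L = 12.8 / 1700 = 0.007529.
Darcy flux q = K · i = 23.20 × 0.007529 = 0.1747 m/day.
Seepage velocity v = q / n_e = 0.1747 / 0.21 = 0.8318 m/day.
Travel time t = L / v = 1700 / 0.8318 = 2044 days = 5.595 years.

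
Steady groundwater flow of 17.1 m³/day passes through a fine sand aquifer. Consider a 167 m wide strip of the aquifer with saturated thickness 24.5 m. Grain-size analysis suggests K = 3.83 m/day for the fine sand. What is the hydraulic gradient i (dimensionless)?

0.00109

Cross-sectional area A = 167 × 24.5 = 4092 m².
From Q = K·A·i, i = Q / (K·A) = 17.1 / (3.830 × 4092) = 0.001091.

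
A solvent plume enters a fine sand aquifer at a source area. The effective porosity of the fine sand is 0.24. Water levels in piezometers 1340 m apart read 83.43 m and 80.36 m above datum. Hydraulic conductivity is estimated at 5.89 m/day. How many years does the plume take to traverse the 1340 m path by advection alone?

Hydraulic gradient i = (83.43 − 80.36) / 1340 = 3.07 / 1340 = 0.002291.
Darcy flux q = K · i = 5.890 × 0.002291 = 0.01349 m/day.
Seepage velocity v = q / n_e = 0.01349 / 0.24 = 0.05623 m/day.
Travel time t = L / v = 1340 / 0.05623 = 23832 days = 65.25 years.

65.2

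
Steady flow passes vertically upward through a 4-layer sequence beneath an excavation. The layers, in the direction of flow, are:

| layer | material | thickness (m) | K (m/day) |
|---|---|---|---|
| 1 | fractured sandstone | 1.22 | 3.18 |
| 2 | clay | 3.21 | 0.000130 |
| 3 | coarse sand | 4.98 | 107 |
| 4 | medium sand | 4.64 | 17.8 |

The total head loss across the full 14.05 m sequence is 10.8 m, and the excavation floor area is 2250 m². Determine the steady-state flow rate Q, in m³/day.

0.984

Flow is perpendicular to layering, so the layers act in series and the equivalent K is the thickness-weighted harmonic mean.
Total thickness L = 1.22 + 3.21 + 4.98 + 4.64 = 14.05 m.
Σ(b_i/K_i) = 1.22/3.18 + 3.21/0.000130 + 4.98/107 + 4.64/17.8 = 24693 d.
K_eq = L / Σ(b_i/K_i) = 14.05 / 24693 = 0.0005690 m/day.
Q = K_eq · A · (Δh/L) = 0.0005690 × 2250 × (10.8/14.05) = 0.9841 m³/day.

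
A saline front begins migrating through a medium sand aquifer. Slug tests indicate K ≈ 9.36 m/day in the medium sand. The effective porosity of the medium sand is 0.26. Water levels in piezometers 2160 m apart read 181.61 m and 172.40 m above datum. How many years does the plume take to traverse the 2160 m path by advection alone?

38.5

Hydraulic gradient i = (181.61 − 172.40) / 2160 = 9.21 / 2160 = 0.004264.
Darcy flux q = K · i = 9.360 × 0.004264 = 0.03991 m/day.
Seepage velocity v = q / n_e = 0.03991 / 0.26 = 0.1535 m/day.
Travel time t = L / v = 2160 / 0.1535 = 14072 days = 38.53 years.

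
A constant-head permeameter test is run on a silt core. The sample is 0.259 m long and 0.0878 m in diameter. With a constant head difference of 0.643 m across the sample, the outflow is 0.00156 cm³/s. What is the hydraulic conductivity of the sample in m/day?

Cross-sectional area A = π·(d/2)² = π × (0.0878/2)² = 0.006055 m².
Convert discharge: 0.00156 cm³/s = 1.560e-09 m³/s.
Darcy's law rearranged: K = Q·L / (A·Δh) = 1.560e-09 × 0.259 / (0.006055 × 0.643) = 1.038e-07 m/s = 0.008967 m/day.

0.00897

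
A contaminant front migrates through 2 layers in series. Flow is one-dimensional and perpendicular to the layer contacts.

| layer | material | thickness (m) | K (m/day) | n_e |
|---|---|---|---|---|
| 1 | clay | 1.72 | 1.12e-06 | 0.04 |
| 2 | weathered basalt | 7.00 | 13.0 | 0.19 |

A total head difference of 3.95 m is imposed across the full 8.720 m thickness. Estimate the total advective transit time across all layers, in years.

1490

With flow normal to the layers, continuity requires the same specific discharge q through every layer.
Σ(b_i/K_i) = 1.72/1.12e-06 + 7.00/13.0 = 1.536e+06 d.
q = Δh / Σ(b_i/K_i) = 3.95 / 1.536e+06 = 2.572e-06 m/day.
In each layer the seepage velocity is v_i = q/n_i, so the layer transit time is t_i = b_i·n_i / q:
  layer 1 (clay): t_1 = 1.72 × 0.04 / 2.572e-06 = 26749 d
  layer 2 (weathered basalt): t_2 = 7.00 × 0.19 / 2.572e-06 = 5.171e+05 d
Total t = Σ t_i = 5.438e+05 days = 1489 years.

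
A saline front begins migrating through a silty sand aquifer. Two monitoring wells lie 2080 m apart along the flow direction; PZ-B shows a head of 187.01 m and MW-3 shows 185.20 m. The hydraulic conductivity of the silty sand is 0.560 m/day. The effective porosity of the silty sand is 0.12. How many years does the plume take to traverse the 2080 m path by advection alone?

Hydraulic gradient i = (187.01 − 185.20) / 2080 = 1.81 / 2080 = 0.0008702.
Darcy flux q = K · i = 0.5600 × 0.0008702 = 0.0004873 m/day.
Seepage velocity v = q / n_e = 0.0004873 / 0.12 = 0.004061 m/day.
Travel time t = L / v = 2080 / 0.004061 = 5.122e+05 days = 1402 years.

1400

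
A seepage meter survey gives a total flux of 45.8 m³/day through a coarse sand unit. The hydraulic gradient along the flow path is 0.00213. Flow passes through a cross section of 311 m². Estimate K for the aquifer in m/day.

Hydraulic gradient i = 0.00213.
From Q = K·A·i, K = Q / (A·i) = 45.8 / (311.0 × 0.002130) = 69.14 m/day.

69.1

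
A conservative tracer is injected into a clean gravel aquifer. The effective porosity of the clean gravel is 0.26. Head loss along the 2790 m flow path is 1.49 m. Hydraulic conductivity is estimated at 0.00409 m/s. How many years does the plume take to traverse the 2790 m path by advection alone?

Convert K: 0.00409 m/s × 86400 = 353.4 m/day.
Hydraulic gradient i = Δh / L = 1.49 / 2790 = 0.0005341.
Darcy flux q = K · i = 353.4 × 0.0005341 = 0.1887 m/day.
Seepage velocity v = q / n_e = 0.1887 / 0.26 = 0.7258 m/day.
Travel time t = L / v = 2790 / 0.7258 = 3844 days = 10.52 years.

10.5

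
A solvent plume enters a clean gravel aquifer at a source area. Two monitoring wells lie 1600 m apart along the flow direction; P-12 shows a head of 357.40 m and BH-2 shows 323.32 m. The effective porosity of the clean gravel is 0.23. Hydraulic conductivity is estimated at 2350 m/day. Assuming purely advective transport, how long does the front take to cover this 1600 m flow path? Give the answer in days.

7.35

Hydraulic gradient i = (357.40 − 323.32) / 1600 = 34.08 / 1600 = 0.02130.
Darcy flux q = K · i = 2350 × 0.02130 = 50.05 m/day.
Seepage velocity v = q / n_e = 50.05 / 0.23 = 217.6 m/day.
Travel time t = L / v = 1600 / 217.6 = 7.352 days.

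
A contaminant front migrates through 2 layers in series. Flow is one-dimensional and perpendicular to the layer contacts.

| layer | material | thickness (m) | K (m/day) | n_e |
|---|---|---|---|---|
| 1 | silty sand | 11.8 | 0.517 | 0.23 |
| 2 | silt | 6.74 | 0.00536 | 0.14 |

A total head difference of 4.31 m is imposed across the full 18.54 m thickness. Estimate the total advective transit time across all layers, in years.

2.97

With flow normal to the layers, continuity requires the same specific discharge q through every layer.
Σ(b_i/K_i) = 11.8/0.517 + 6.74/0.00536 = 1280 d.
q = Δh / Σ(b_i/K_i) = 4.31 / 1280 = 0.003366 m/day.
In each layer the seepage velocity is v_i = q/n_i, so the layer transit time is t_i = b_i·n_i / q:
  layer 1 (silty sand): t_1 = 11.8 × 0.23 / 0.003366 = 806.2 d
  layer 2 (silt): t_2 = 6.74 × 0.14 / 0.003366 = 280.3 d
Total t = Σ t_i = 1086 days = 2.975 years.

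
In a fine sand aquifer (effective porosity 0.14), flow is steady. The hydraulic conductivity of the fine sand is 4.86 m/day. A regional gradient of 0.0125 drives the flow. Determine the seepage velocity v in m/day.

0.434

Hydraulic gradient i = 0.0125.
Darcy flux q = K · i = 4.860 × 0.01250 = 0.06075 m/day.
Seepage velocity v = q / n_e = 0.06075 / 0.14 = 0.4339 m/day.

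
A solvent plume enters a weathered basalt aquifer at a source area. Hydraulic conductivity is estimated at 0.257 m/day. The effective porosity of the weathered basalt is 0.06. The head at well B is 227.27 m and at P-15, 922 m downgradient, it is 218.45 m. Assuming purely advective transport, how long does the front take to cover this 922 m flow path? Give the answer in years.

Hydraulic gradient i = (227.27 − 218.45) / 922 = 8.82 / 922 = 0.009566.
Darcy flux q = K · i = 0.2570 × 0.009566 = 0.002459 m/day.
Seepage velocity v = q / n_e = 0.002459 / 0.06 = 0.04098 m/day.
Travel time t = L / v = 922 / 0.04098 = 22501 days = 61.61 years.

61.6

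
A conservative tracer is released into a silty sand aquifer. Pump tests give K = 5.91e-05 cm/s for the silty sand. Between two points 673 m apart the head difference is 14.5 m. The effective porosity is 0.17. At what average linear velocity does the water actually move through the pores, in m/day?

Convert K: 5.91e-05 cm/s × 864 = 0.05106 m/day.
Hydraulic gradient i = Δh / L = 14.5 / 673 = 0.02155.
Darcy flux q = K · i = 0.05106 × 0.02155 = 0.001100 m/day.
Seepage velocity v = q / n_e = 0.001100 / 0.17 = 0.006472 m/day.

0.00647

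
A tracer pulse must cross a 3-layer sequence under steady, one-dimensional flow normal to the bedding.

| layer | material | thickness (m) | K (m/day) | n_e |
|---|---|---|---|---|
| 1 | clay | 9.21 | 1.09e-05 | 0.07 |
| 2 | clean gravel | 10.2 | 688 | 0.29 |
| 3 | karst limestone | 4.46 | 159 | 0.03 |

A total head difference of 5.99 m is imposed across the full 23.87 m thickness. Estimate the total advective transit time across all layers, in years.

1440

With flow normal to the layers, continuity requires the same specific discharge q through every layer.
Σ(b_i/K_i) = 9.21/1.09e-05 + 10.2/688 + 4.46/159 = 8.450e+05 d.
q = Δh / Σ(b_i/K_i) = 5.99 / 8.450e+05 = 7.089e-06 m/day.
In each layer the seepage velocity is v_i = q/n_i, so the layer transit time is t_i = b_i·n_i / q:
  layer 1 (clay): t_1 = 9.21 × 0.07 / 7.089e-06 = 90942 d
  layer 2 (clean gravel): t_2 = 10.2 × 0.29 / 7.089e-06 = 4.173e+05 d
  layer 3 (karst limestone): t_3 = 4.46 × 0.03 / 7.089e-06 = 18874 d
Total t = Σ t_i = 5.271e+05 days = 1443 years.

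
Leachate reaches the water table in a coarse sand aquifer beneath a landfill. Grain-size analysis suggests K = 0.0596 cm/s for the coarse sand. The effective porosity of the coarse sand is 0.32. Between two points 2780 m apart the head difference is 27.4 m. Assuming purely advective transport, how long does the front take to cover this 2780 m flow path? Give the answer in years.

4.80

Convert K: 0.0596 cm/s × 864 = 51.49 m/day.
Hydraulic gradient i = Δh / L = 27.4 / 2780 = 0.009856.
Darcy flux q = K · i = 51.49 × 0.009856 = 0.5075 m/day.
Seepage velocity v = q / n_e = 0.5075 / 0.32 = 1.586 m/day.
Travel time t = L / v = 2780 / 1.586 = 1753 days = 4.799 years.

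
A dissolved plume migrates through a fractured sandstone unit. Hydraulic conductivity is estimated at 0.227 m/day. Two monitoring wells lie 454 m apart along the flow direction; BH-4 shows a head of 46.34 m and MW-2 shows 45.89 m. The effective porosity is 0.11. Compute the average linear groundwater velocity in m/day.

0.00205

Hydraulic gradient i = (46.34 − 45.89) / 454 = 0.45 / 454 = 0.0009912.
Darcy flux q = K · i = 0.2270 × 0.0009912 = 0.0002250 m/day.
Seepage velocity v = q / n_e = 0.0002250 / 0.11 = 0.002045 m/day.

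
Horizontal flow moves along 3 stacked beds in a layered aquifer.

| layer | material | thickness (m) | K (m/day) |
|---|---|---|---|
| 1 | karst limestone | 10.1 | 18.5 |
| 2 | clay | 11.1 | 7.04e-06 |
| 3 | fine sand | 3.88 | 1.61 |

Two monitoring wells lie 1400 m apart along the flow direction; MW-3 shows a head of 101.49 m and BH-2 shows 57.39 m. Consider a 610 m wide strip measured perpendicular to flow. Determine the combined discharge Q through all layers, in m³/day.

3710

Flow is parallel to layering, so each bed carries its own Darcy discharge and the transmissivities add.
Σ(K_i·b_i) = 18.5×10.1 + 7.04e-06×11.1 + 1.61×3.88 = 193.1 m²/day.
Hydraulic gradient i = (101.49 − 57.39) / 1400 = 44.1 / 1400 = 0.03150.
Q = Σ(K_i·b_i) · W · i = 193.1 × 610 × 0.03150 = 3710 m³/day.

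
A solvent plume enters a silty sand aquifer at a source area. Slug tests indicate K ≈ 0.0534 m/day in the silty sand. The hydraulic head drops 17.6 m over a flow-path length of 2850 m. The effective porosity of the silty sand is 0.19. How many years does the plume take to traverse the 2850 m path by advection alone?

Hydraulic gradient i = Δh / L = 17.6 / 2850 = 0.006175.
Darcy flux q = K · i = 0.05340 × 0.006175 = 0.0003298 m/day.
Seepage velocity v = q / n_e = 0.0003298 / 0.19 = 0.001736 m/day.
Travel time t = L / v = 2850 / 0.001736 = 1.642e+06 days = 4496 years.

4500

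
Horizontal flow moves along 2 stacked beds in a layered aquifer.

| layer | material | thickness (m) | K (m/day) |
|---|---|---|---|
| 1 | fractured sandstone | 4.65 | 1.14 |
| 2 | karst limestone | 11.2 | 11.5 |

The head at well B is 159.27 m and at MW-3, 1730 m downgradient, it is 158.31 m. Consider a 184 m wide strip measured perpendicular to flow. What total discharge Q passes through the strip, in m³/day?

13.7

Flow is parallel to layering, so each bed carries its own Darcy discharge and the transmissivities add.
Σ(K_i·b_i) = 1.14×4.65 + 11.5×11.2 = 134.1 m²/day.
Hydraulic gradient i = (159.27 − 158.31) / 1730 = 0.96 / 1730 = 0.0005549.
Q = Σ(K_i·b_i) · W · i = 134.1 × 184 × 0.0005549 = 13.69 m³/day.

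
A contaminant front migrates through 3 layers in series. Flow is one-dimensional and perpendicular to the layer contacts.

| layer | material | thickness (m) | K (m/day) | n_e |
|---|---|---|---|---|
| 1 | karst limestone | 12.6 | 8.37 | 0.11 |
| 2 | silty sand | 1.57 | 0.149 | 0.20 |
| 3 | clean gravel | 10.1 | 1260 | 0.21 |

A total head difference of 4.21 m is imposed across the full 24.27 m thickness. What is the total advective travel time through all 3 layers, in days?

10.9

With flow normal to the layers, continuity requires the same specific discharge q through every layer.
Σ(b_i/K_i) = 12.6/8.37 + 1.57/0.149 + 10.1/1260 = 12.05 d.
q = Δh / Σ(b_i/K_i) = 4.21 / 12.05 = 0.3494 m/day.
In each layer the seepage velocity is v_i = q/n_i, so the layer transit time is t_i = b_i·n_i / q:
  layer 1 (karst limestone): t_1 = 12.6 × 0.11 / 0.3494 = 3.967 d
  layer 2 (silty sand): t_2 = 1.57 × 0.20 / 0.3494 = 0.8988 d
  layer 3 (clean gravel): t_3 = 10.1 × 0.21 / 0.3494 = 6.071 d
Total t = Σ t_i = 10.94 days.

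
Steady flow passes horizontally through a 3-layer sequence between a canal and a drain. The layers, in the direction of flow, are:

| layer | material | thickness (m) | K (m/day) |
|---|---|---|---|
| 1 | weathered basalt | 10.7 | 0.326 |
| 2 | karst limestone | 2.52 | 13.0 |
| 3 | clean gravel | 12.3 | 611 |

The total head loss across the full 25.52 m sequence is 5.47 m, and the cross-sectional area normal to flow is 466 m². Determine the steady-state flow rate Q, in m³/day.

77.2

Flow is perpendicular to layering, so the layers act in series and the equivalent K is the thickness-weighted harmonic mean.
Total thickness L = 10.7 + 2.52 + 12.3 = 25.52 m.
Σ(b_i/K_i) = 10.7/0.326 + 2.52/13.0 + 12.3/611 = 33.04 d.
K_eq = L / Σ(b_i/K_i) = 25.52 / 33.04 = 0.7725 m/day.
Q = K_eq · A · (Δh/L) = 0.7725 × 466 × (5.47/25.52) = 77.16 m³/day.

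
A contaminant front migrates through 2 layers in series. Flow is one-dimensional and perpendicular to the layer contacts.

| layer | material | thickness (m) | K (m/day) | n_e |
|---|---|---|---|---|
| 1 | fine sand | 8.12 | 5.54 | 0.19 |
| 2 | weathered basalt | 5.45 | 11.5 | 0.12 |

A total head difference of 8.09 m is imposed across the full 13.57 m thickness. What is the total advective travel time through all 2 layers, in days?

With flow normal to the layers, continuity requires the same specific discharge q through every layer.
Σ(b_i/K_i) = 8.12/5.54 + 5.45/11.5 = 1.940 d.
q = Δh / Σ(b_i/K_i) = 8.09 / 1.940 = 4.171 m/day.
In each layer the seepage velocity is v_i = q/n_i, so the layer transit time is t_i = b_i·n_i / q:
  layer 1 (fine sand): t_1 = 8.12 × 0.19 / 4.171 = 0.3699 d
  layer 2 (weathered basalt): t_2 = 5.45 × 0.12 / 4.171 = 0.1568 d
Total t = Σ t_i = 0.5267 days.

0.527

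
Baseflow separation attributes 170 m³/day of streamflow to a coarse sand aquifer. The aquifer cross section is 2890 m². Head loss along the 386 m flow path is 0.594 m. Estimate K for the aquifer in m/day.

38.2

Hydraulic gradient i = Δh / L = 0.594 / 386 = 0.001539.
From Q = K·A·i, K = Q / (A·i) = 170 / (2890 × 0.001539) = 38.23 m/day.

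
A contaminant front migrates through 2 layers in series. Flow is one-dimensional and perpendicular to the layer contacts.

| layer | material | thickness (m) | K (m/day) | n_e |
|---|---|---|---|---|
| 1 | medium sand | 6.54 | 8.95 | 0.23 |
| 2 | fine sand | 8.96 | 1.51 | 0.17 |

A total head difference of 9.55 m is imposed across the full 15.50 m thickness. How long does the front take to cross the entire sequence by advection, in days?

2.11

With flow normal to the layers, continuity requires the same specific discharge q through every layer.
Σ(b_i/K_i) = 6.54/8.95 + 8.96/1.51 = 6.665 d.
q = Δh / Σ(b_i/K_i) = 9.55 / 6.665 = 1.433 m/day.
In each layer the seepage velocity is v_i = q/n_i, so the layer transit time is t_i = b_i·n_i / q:
  layer 1 (medium sand): t_1 = 6.54 × 0.23 / 1.433 = 1.050 d
  layer 2 (fine sand): t_2 = 8.96 × 0.17 / 1.433 = 1.063 d
Total t = Σ t_i = 2.113 days.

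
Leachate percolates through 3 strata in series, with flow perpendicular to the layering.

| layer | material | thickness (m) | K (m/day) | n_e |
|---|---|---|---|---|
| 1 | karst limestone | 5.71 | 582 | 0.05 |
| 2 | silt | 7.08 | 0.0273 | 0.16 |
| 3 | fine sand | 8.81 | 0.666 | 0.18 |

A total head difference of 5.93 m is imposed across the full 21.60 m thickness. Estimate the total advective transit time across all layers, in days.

With flow normal to the layers, continuity requires the same specific discharge q through every layer.
Σ(b_i/K_i) = 5.71/582 + 7.08/0.0273 + 8.81/0.666 = 272.6 d.
q = Δh / Σ(b_i/K_i) = 5.93 / 272.6 = 0.02176 m/day.
In each layer the seepage velocity is v_i = q/n_i, so the layer transit time is t_i = b_i·n_i / q:
  layer 1 (karst limestone): t_1 = 5.71 × 0.05 / 0.02176 = 13.12 d
  layer 2 (silt): t_2 = 7.08 × 0.16 / 0.02176 = 52.07 d
  layer 3 (fine sand): t_3 = 8.81 × 0.18 / 0.02176 = 72.89 d
Total t = Σ t_i = 138.1 days.

138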